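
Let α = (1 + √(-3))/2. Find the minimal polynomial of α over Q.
m_α(x) = x^2 - x + 1

From 2α - 1 = √(-3), squaring gives (2α - 1)^2 = -3, i.e. 4α^2 - 4α + 1 = -3, so α^2 - α + (1 + 3)/4 = 0. Since -3 ≡ 1 (mod 4), (1 + 3)/4 = 1 ∈ Z. The polynomial x^2 - x + 1 has discriminant 1 - 4·(1) = -3, which is not a perfect square in Q (d = -3 is squarefree and ≠ 1), so x^2 - x + 1 is irreducible over Q. It is the minimal polynomial of α.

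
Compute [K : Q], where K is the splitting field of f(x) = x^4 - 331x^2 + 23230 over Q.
[K : Q] = 4

Solving the quadratic in x^2: x^2 = (331 ± √(331^2 - 4·23230))/2 = (331 ± √16641)/2 = (331 ± 129)/2, giving x^2 = 101 or x^2 = 230. So f(x) = (x^2 - 101)(x^2 - 230) and the roots of f are ±√101, ±√230. Hence the splitting field is K = Q(√101, √230). Since 101 and 230 are distinct squarefree integers > 1, their product 23230 is not a perfect square, so √230 ∉ Q(√101). By the tower law [K:Q] = [Q(√101,√230):Q(√101)] · [Q(√101):Q] = 2 · 2 = 4.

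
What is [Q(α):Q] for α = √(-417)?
[Q(α):Q] = 2

[Q(α):Q] equals the degree of the minimal polynomial of α. Here α^2 = -417 and x^2 + 417 is irreducible (d = -417 is squarefree, ≠ 1, hence not a square), so deg(m_α) = 2. Thus [Q(α):Q] = 2.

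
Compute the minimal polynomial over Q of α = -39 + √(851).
m_α(x) = x^2 + 78x + 670

From α + 39 = √(851), squaring gives (α + 39)^2 = 851, i.e. α^2 + 78α + 1521 = 851, so α^2 + 78α + 670 = 0. The discriminant of x^2 + 78x + 670 is (78)^2 - 4·(670) = 6084 - 2680 = 3404, and 4·(851) is not a perfect square in Q since 851 is squarefree and ≠ 1. Hence x^2 + 78x + 670 is irreducible over Q and is the minimal polynomial of α.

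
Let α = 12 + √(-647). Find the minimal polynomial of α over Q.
m_α(x) = x^2 - 24x + 791

From α - 12 = √(-647), squaring gives (α - 12)^2 = -647, i.e. α^2 - 24α + 144 = -647, so α^2 - 24α + 791 = 0. The discriminant of x^2 - 24x + 791 is (-24)^2 - 4·(791) = 576 - 3164 = -2588, and 4·(-647) is not a perfect square in Q since -647 is squarefree and ≠ 1. Hence x^2 - 24x + 791 is irreducible over Q and is the minimal polynomial of α.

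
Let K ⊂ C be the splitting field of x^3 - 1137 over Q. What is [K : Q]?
[K : Q] = 6

The roots of x^3 - 1137 are ∛1137, ω∛1137, ω^2∛1137 where ω = e^(2πi/3) is a primitive cube root of unity, so K = Q(∛1137, ω). Now [Q(∛1137):Q] = 3 (since 1137 is not a perfect cube, x^3 - 1137 is irreducible) and [Q(ω):Q] = 2. Both 2 and 3 divide [K:Q], and [K:Q] ≤ 3·2 = 6, so [K:Q] = 6. (Equivalently: Q(∛1137) ⊂ R but ω ∉ R, so [K : Q(∛1137)] = 2.)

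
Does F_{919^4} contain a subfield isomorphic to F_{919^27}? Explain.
No: F_{919^27} is not a subfield of F_{919^4}

F_{p^m} embeds in F_{p^n} iff m | n. Here 27 ∤ 4 (since 4 = 0·27 + 4 with remainder 4 ≠ 0), so F_{919^27} is not a subfield of F_{919^4}. Equivalently: if it were, the tower law would give 27 = [F_{919^27}:F_919] dividing [F_{919^4}:F_919] = 4, contradiction.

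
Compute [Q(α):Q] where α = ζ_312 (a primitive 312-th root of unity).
[Q(α):Q] = 96

The minimal polynomial of ζ_312 over Q is the 312-th cyclotomic polynomial Φ_312(x), which is irreducible over Q and has degree φ(312) = 96. Hence [Q(α):Q] = φ(312) = 96.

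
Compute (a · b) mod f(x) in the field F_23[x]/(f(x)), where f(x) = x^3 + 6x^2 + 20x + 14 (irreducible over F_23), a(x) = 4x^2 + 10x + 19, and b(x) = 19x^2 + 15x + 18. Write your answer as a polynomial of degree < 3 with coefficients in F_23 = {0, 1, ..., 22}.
a · b ≡ 2x + 6 (mod f(x))

Multiply in F_23[x]: a(x)·b(x) = (4x^2 + 10x + 19)·(19x^2 + 15x + 18) = 7x^4 + 20x^3 + 8x^2 + 5x + 20. This has degree ≥ 3, so divide by f(x) over F_23: 7x^4 + 20x^3 + 8x^2 + 5x + 20 = (7x + 1)·(x^3 + 6x^2 + 20x + 14) + (2x + 6). Hence a·b ≡ 2x + 6 (mod f). (F_23[x]/(f) is a field with 23^3 = 12167 elements since f is irreducible of degree 3.)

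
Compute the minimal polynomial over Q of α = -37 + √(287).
m_α(x) = x^2 + 74x + 1082

From α + 37 = √(287), squaring gives (α + 37)^2 = 287, i.e. α^2 + 74α + 1369 = 287, so α^2 + 74α + 1082 = 0. The discriminant of x^2 + 74x + 1082 is (74)^2 - 4·(1082) = 5476 - 4328 = 1148, and 4·(287) is not a perfect square in Q since 287 is squarefree and ≠ 1. Hence x^2 + 74x + 1082 is irreducible over Q and is the minimal polynomial of α.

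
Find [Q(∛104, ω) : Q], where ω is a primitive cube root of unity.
[Q(∛104, ω) : Q] = 6

[Q(∛104):Q] = 3 (min poly x^3 - 104, irreducible since 104 is not a perfect cube). [Q(ω):Q] = 2 (min poly x^2 + x + 1). Since Q(∛104) ⊂ R and ω ∉ R, we have ω ∉ Q(∛104), so x^2 + x + 1 remains irreducible over Q(∛104) and [Q(∛104, ω) : Q(∛104)] = 2. By the tower law, [Q(∛104, ω) : Q] = 3 · 2 = 6. (In fact Q(∛104, ω) is the splitting field of x^3 - 104 over Q.)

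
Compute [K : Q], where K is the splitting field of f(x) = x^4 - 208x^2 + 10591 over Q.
[K : Q] = 4

Solving the quadratic in x^2: x^2 = (208 ± √(208^2 - 4·10591))/2 = (208 ± √900)/2 = (208 ± 30)/2, giving x^2 = 89 or x^2 = 119. So f(x) = (x^2 - 89)(x^2 - 119) and the roots of f are ±√89, ±√119. Hence the splitting field is K = Q(√89, √119). Since 89 and 119 are distinct squarefree integers > 1, their product 10591 is not a perfect square, so √119 ∉ Q(√89). By the tower law [K:Q] = [Q(√89,√119):Q(√89)] · [Q(√89):Q] = 2 · 2 = 4.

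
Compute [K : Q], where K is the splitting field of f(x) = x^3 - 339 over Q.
[K : Q] = 6

The roots of x^3 - 339 are ∛339, ω∛339, ω^2∛339 where ω = e^(2πi/3) is a primitive cube root of unity, so K = Q(∛339, ω). Now [Q(∛339):Q] = 3 (since 339 is not a perfect cube, x^3 - 339 is irreducible) and [Q(ω):Q] = 2. Both 2 and 3 divide [K:Q], and [K:Q] ≤ 3·2 = 6, so [K:Q] = 6. (Equivalently: Q(∛339) ⊂ R but ω ∉ R, so [K : Q(∛339)] = 2.)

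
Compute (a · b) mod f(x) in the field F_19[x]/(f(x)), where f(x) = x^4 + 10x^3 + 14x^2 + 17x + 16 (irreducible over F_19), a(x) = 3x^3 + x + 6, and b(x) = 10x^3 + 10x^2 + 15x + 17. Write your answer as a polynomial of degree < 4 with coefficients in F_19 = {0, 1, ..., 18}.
a · b ≡ 10x^3 + 14x^2 + 15x + 1 (mod f(x))

Multiply in F_19[x]: a(x)·b(x) = (3x^3 + x + 6)·(10x^3 + 10x^2 + 15x + 17) = 11x^6 + 11x^5 + 17x^4 + 7x^3 + 18x^2 + 12x + 7. This has degree ≥ 4, so divide by f(x) over F_19: 11x^6 + 11x^5 + 17x^4 + 7x^3 + 18x^2 + 12x + 7 = (11x^2 + 15x + 17)·(x^4 + 10x^3 + 14x^2 + 17x + 16) + (10x^3 + 14x^2 + 15x + 1). Hence a·b ≡ 10x^3 + 14x^2 + 15x + 1 (mod f). (F_19[x]/(f) is a field with 19^4 = 130321 elements since f is irreducible of degree 4.)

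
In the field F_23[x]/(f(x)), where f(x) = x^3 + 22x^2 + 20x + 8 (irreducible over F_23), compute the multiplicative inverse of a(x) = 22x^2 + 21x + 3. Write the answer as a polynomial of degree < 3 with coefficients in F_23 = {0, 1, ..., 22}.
a(x)^(-1) ≡ 2x^2 + 6x + 22 (mod f(x))

Since f is irreducible over F_23, F_23[x]/(f) is a field and a(x) ≠ 0 has an inverse. Apply the extended Euclidean algorithm to f(x) and a(x) in F_23[x]: f(x) = (22x + 3)·a(x) + (6x + 22);  a(x) = (19x + 22)·(6x + 22) + (2). The last nonzero remainder is the constant 2 = gcd(f, a) in F_23. Back-substituting through the division chain expresses 2 = s(x)·a(x) + t(x)·f(x) with s(x) ≡ 4x^2 + 12x + 21 (mod f), so (4x^2 + 12x + 21)·a(x) ≡ 2 (mod f). Multiplying by 2^(-1) ≡ 12 in F_23 gives a(x)^(-1) ≡ 12·(4x^2 + 12x + 21) ≡ 2x^2 + 6x + 22 (mod f). Check: (22x^2 + 21x + 3)·(2x^2 + 6x + 22) = 21x^4 + 13x^3 + 18x^2 + 20x + 20 ≡ 1 (mod x^3 + 22x^2 + 20x + 8).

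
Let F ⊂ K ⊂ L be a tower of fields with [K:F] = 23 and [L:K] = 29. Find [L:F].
[L:F] = 667

The tower law says that for any tower of field extensions F ⊂ K ⊂ L with finite degrees, [L:F] = [L:K] · [K:F]. Here this gives [L:F] = 29 · 23 = 667.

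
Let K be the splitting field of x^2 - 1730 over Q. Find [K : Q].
[K : Q] = 2

f(x) = x^2 - 1730 factors as (x - √1730)(x + √1730). The splitting field is K = Q(√1730). Since 1730 is squarefree and > 1, it is not a perfect square, so x^2 - 1730 is irreducible over Q and [Q(√1730) : Q] = 2. Hence [K : Q] = 2.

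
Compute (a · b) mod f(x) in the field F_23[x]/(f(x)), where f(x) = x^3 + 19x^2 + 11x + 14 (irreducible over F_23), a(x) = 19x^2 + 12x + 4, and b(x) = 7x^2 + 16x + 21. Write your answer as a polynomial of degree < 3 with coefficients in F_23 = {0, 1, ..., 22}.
a · b ≡ 7x^2 + 18x + 15 (mod f(x))

Multiply in F_23[x]: a(x)·b(x) = (19x^2 + 12x + 4)·(7x^2 + 16x + 21) = 18x^4 + 20x^3 + 21x^2 + 17x + 15. This has degree ≥ 3, so divide by f(x) over F_23: 18x^4 + 20x^3 + 21x^2 + 17x + 15 = (18x)·(x^3 + 19x^2 + 11x + 14) + (7x^2 + 18x + 15). Hence a·b ≡ 7x^2 + 18x + 15 (mod f). (F_23[x]/(f) is a field with 23^3 = 12167 elements since f is irreducible of degree 3.)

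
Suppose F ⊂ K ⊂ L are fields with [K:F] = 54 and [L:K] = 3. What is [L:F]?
[L:F] = 162

The tower law says that for any tower of field extensions F ⊂ K ⊂ L with finite degrees, [L:F] = [L:K] · [K:F]. Here this gives [L:F] = 3 · 54 = 162.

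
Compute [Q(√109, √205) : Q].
[Q(√109, √205) : Q] = 4

[Q(√109):Q] = 2 (min poly x^2 - 109, irreducible since 109 is squarefree > 1). For the top step, suppose √205 ∈ Q(√109), say √205 = c + d√109 with c, d ∈ Q. Squaring: 205 = c^2 + 109d^2 + 2cd√109. Since √109 ∉ Q this forces 2cd = 0. If d = 0 then √205 = c ∈ Q, contradicting 205 squarefree > 1. If c = 0 then 205 = 109d^2, so 109·205 = (109d)^2 is a perfect square in Q — but 109·205 = 22345 is not a perfect square (since 109 and 205 are distinct squarefree integers). Contradiction. Hence √205 ∉ Q(√109), so x^2 - 205 stays irreducible over Q(√109) and [Q(√109, √205) : Q(√109)] = 2. By the tower law, [Q(√109, √205) : Q] = 2 · 2 = 4.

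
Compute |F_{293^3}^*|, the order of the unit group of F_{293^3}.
|F_{293^3}^*| = 25153756

F_{293^3} has 293^3 = 25153757 elements; its multiplicative group consists of all nonzero elements, so |F_{293^3}^*| = 25153757 - 1 = 25153756. (It is cyclic since any finite subgroup of the multiplicative group of a field is cyclic.)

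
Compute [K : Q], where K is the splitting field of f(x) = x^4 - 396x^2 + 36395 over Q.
[K : Q] = 4

Solving the quadratic in x^2: x^2 = (396 ± √(396^2 - 4·36395))/2 = (396 ± √11236)/2 = (396 ± 106)/2, giving x^2 = 145 or x^2 = 251. So f(x) = (x^2 - 145)(x^2 - 251) and the roots of f are ±√145, ±√251. Hence the splitting field is K = Q(√145, √251). Since 145 and 251 are distinct squarefree integers > 1, their product 36395 is not a perfect square, so √251 ∉ Q(√145). By the tower law [K:Q] = [Q(√145,√251):Q(√145)] · [Q(√145):Q] = 2 · 2 = 4.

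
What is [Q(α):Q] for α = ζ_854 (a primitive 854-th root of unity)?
[Q(α):Q] = 360

The minimal polynomial of ζ_854 over Q is the 854-th cyclotomic polynomial Φ_854(x), which is irreducible over Q and has degree φ(854) = 360. Hence [Q(α):Q] = φ(854) = 360.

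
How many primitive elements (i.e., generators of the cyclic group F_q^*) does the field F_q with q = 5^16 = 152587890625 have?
There are φ(152587890624) = 44043337728 primitive elements

F_q^* is cyclic of order q - 1 = 152587890624. A cyclic group of order m has exactly φ(m) generators. Here m = 152587890624 = 2^6 · 3 · 13 · 17 · 313 · 11489, so the number of primitive elements is φ(152587890624) = 44043337728.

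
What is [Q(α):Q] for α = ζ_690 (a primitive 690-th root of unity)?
[Q(α):Q] = 176

The minimal polynomial of ζ_690 over Q is the 690-th cyclotomic polynomial Φ_690(x), which is irreducible over Q and has degree φ(690) = 176. Hence [Q(α):Q] = φ(690) = 176.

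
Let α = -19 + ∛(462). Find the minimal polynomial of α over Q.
m_α(x) = x^3 + 57x^2 + 1083x + 6397

Set β = α + 19 = ∛(462), so β^3 = 462. Then (α + 19)^3 - 462 = 0, i.e. α is a root of g(x) = (x + 19)^3 - 462 = x^3 + 57x^2 + 1083x + 6397. Since g(x) = h(x + 19) where h(x) = x^3 - 462, and h is irreducible over Q (because 462 is not a perfect cube, so h has no rational root, and a monic cubic with no rational root is irreducible), g is also irreducible (irreducibility is preserved under the substitution x → x + 19). Hence m_α(x) = x^3 + 57x^2 + 1083x + 6397.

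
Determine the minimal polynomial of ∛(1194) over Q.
m_α(x) = x^3 - 1194

α satisfies α^3 = 1194, so x^3 - 1194 annihilates α. By the rational root test, a rational root p/q (in lowest terms) of x^3 - 1194 would satisfy p^3 = 1194 q^3, forcing q = 1 and p^3 = 1194; but 1194 is not a perfect cube, contradiction. A monic cubic over Q with no rational root is irreducible (any nontrivial factorization would include a linear factor). Hence x^3 - 1194 is the minimal polynomial of α, and in particular [Q(α):Q] = 3.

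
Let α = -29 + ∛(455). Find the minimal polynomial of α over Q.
m_α(x) = x^3 + 87x^2 + 2523x + 23934

Set β = α + 29 = ∛(455), so β^3 = 455. Then (α + 29)^3 - 455 = 0, i.e. α is a root of g(x) = (x + 29)^3 - 455 = x^3 + 87x^2 + 2523x + 23934. Since g(x) = h(x + 29) where h(x) = x^3 - 455, and h is irreducible over Q (because 455 is not a perfect cube, so h has no rational root, and a monic cubic with no rational root is irreducible), g is also irreducible (irreducibility is preserved under the substitution x → x + 29). Hence m_α(x) = x^3 + 87x^2 + 2523x + 23934.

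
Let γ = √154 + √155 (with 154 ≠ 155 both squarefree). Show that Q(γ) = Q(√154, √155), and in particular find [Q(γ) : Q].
[Q(γ) : Q] = 4 (equivalently, Q(γ) = Q(√154, √155))

Obviously Q(γ) ⊆ Q(√154, √155), and [Q(√154, √155):Q] = 4 (since 154, 155 are distinct squarefree integers > 1 with 23870 not a perfect square). To show equality we compute the minimal polynomial of γ. From γ = √154 + √155: γ^2 = 154 + 2√(23870) + 155 = 309 + 2√(23870), so γ^2 - 309 = 2√(23870); squaring, (γ^2 - 309)^2 = 4·23870, i.e. γ^4 - 618γ^2 + 95481 - 95480 = 0, i.e. γ^4 - 618γ^2 + 1 = 0. So γ is a root of x^4 - 618x^2 + 1. This polynomial is irreducible over Q: it has no rational root (each ±√154 ± √155 is irrational), and any factorization into two quadratics over Q would force √(23870) ∈ Q (pairing opposite roots) or √154, √155 ∈ Q (other pairings), all impossible. Hence [Q(γ):Q] = 4 = [Q(√154, √155):Q], so Q(γ) = Q(√154, √155).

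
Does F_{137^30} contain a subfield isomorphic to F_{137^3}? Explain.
Yes: F_{137^3} is a subfield of F_{137^30}

F_{p^m} embeds in F_{p^n} iff m | n (since F_{p^n} is the splitting field of x^(p^n) - x, and F_{p^m} ⊂ F_{p^n} forces p^n to be a power of p^m, i.e. m | n; conversely if m | n then every root of x^(p^m) - x is a root of x^(p^n) - x). Here 3 | 30 (since 30 = 10·3), so F_{137^3} is a subfield of F_{137^30}, and [F_{137^30} : F_{137^3}] = 30/3 = 10.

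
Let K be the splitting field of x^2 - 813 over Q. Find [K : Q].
[K : Q] = 2

f(x) = x^2 - 813 factors as (x - √813)(x + √813). The splitting field is K = Q(√813). Since 813 is squarefree and > 1, it is not a perfect square, so x^2 - 813 is irreducible over Q and [Q(√813) : Q] = 2. Hence [K : Q] = 2.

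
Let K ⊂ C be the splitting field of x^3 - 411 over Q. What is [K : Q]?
[K : Q] = 6

The roots of x^3 - 411 are ∛411, ω∛411, ω^2∛411 where ω = e^(2πi/3) is a primitive cube root of unity, so K = Q(∛411, ω). Now [Q(∛411):Q] = 3 (since 411 is not a perfect cube, x^3 - 411 is irreducible) and [Q(ω):Q] = 2. Both 2 and 3 divide [K:Q], and [K:Q] ≤ 3·2 = 6, so [K:Q] = 6. (Equivalently: Q(∛411) ⊂ R but ω ∉ R, so [K : Q(∛411)] = 2.)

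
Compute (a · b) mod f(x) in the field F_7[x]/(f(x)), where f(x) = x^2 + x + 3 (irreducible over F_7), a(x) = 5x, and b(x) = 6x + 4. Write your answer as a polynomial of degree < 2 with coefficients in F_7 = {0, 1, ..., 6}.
a · b ≡ 4x + 1 (mod f(x))

Multiply in F_7[x]: a(x)·b(x) = (5x)·(6x + 4) = 2x^2 + 6x. This has degree ≥ 2, so divide by f(x) over F_7: 2x^2 + 6x = (2)·(x^2 + x + 3) + (4x + 1). Hence a·b ≡ 4x + 1 (mod f). (F_7[x]/(f) is a field with 7^2 = 49 elements since f is irreducible of degree 2.)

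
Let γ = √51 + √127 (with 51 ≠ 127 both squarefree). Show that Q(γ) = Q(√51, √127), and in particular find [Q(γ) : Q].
[Q(γ) : Q] = 4 (equivalently, Q(γ) = Q(√51, √127))

Obviously Q(γ) ⊆ Q(√51, √127), and [Q(√51, √127):Q] = 4 (since 51, 127 are distinct squarefree integers > 1 with 6477 not a perfect square). To show equality we compute the minimal polynomial of γ. From γ = √51 + √127: γ^2 = 51 + 2√(6477) + 127 = 178 + 2√(6477), so γ^2 - 178 = 2√(6477); squaring, (γ^2 - 178)^2 = 4·6477, i.e. γ^4 - 356γ^2 + 31684 - 25908 = 0, i.e. γ^4 - 356γ^2 + 5776 = 0. So γ is a root of x^4 - 356x^2 + 5776. This polynomial is irreducible over Q: it has no rational root (each ±√51 ± √127 is irrational), and any factorization into two quadratics over Q would force √(6477) ∈ Q (pairing opposite roots) or √51, √127 ∈ Q (other pairings), all impossible. Hence [Q(γ):Q] = 4 = [Q(√51, √127):Q], so Q(γ) = Q(√51, √127).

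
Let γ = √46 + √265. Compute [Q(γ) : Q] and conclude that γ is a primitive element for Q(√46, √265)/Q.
[Q(γ) : Q] = 4 (equivalently, Q(γ) = Q(√46, √265))

Obviously Q(γ) ⊆ Q(√46, √265), and [Q(√46, √265):Q] = 4 (since 46, 265 are distinct squarefree integers > 1 with 12190 not a perfect square). To show equality we compute the minimal polynomial of γ. From γ = √46 + √265: γ^2 = 46 + 2√(12190) + 265 = 311 + 2√(12190), so γ^2 - 311 = 2√(12190); squaring, (γ^2 - 311)^2 = 4·12190, i.e. γ^4 - 622γ^2 + 96721 - 48760 = 0, i.e. γ^4 - 622γ^2 + 47961 = 0. So γ is a root of x^4 - 622x^2 + 47961. This polynomial is irreducible over Q: it has no rational root (each ±√46 ± √265 is irrational), and any factorization into two quadratics over Q would force √(12190) ∈ Q (pairing opposite roots) or √46, √265 ∈ Q (other pairings), all impossible. Hence [Q(γ):Q] = 4 = [Q(√46, √265):Q], so Q(γ) = Q(√46, √265).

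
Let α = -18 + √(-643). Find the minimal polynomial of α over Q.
m_α(x) = x^2 + 36x + 967

From α + 18 = √(-643), squaring gives (α + 18)^2 = -643, i.e. α^2 + 36α + 324 = -643, so α^2 + 36α + 967 = 0. The discriminant of x^2 + 36x + 967 is (36)^2 - 4·(967) = 1296 - 3868 = -2572, and 4·(-643) is not a perfect square in Q since -643 is squarefree and ≠ 1. Hence x^2 + 36x + 967 is irreducible over Q and is the minimal polynomial of α.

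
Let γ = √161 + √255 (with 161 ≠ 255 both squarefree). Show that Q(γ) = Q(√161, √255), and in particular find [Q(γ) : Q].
[Q(γ) : Q] = 4 (equivalently, Q(γ) = Q(√161, √255))

Obviously Q(γ) ⊆ Q(√161, √255), and [Q(√161, √255):Q] = 4 (since 161, 255 are distinct squarefree integers > 1 with 41055 not a perfect square). To show equality we compute the minimal polynomial of γ. From γ = √161 + √255: γ^2 = 161 + 2√(41055) + 255 = 416 + 2√(41055), so γ^2 - 416 = 2√(41055); squaring, (γ^2 - 416)^2 = 4·41055, i.e. γ^4 - 832γ^2 + 173056 - 164220 = 0, i.e. γ^4 - 832γ^2 + 8836 = 0. So γ is a root of x^4 - 832x^2 + 8836. This polynomial is irreducible over Q: it has no rational root (each ±√161 ± √255 is irrational), and any factorization into two quadratics over Q would force √(41055) ∈ Q (pairing opposite roots) or √161, √255 ∈ Q (other pairings), all impossible. Hence [Q(γ):Q] = 4 = [Q(√161, √255):Q], so Q(γ) = Q(√161, √255).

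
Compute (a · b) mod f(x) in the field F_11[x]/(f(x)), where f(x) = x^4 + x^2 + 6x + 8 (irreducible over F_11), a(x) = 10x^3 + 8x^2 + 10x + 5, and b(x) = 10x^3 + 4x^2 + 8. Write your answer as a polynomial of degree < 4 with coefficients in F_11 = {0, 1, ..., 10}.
a · b ≡ 6x^2 + 6x + 4 (mod f(x))

Multiply in F_11[x]: a(x)·b(x) = (10x^3 + 8x^2 + 10x + 5)·(10x^3 + 4x^2 + 8) = x^6 + 10x^5 + 5x^3 + 7x^2 + 3x + 7. This has degree ≥ 4, so divide by f(x) over F_11: x^6 + 10x^5 + 5x^3 + 7x^2 + 3x + 7 = (x^2 + 10x + 10)·(x^4 + x^2 + 6x + 8) + (6x^2 + 6x + 4). Hence a·b ≡ 6x^2 + 6x + 4 (mod f). (F_11[x]/(f) is a field with 11^4 = 14641 elements since f is irreducible of degree 4.)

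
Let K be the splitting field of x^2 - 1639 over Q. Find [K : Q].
[K : Q] = 2

f(x) = x^2 - 1639 factors as (x - √1639)(x + √1639). The splitting field is K = Q(√1639). Since 1639 is squarefree and > 1, it is not a perfect square, so x^2 - 1639 is irreducible over Q and [Q(√1639) : Q] = 2. Hence [K : Q] = 2.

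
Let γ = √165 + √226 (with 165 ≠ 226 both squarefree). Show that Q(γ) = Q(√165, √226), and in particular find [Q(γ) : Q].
[Q(γ) : Q] = 4 (equivalently, Q(γ) = Q(√165, √226))

Obviously Q(γ) ⊆ Q(√165, √226), and [Q(√165, √226):Q] = 4 (since 165, 226 are distinct squarefree integers > 1 with 37290 not a perfect square). To show equality we compute the minimal polynomial of γ. From γ = √165 + √226: γ^2 = 165 + 2√(37290) + 226 = 391 + 2√(37290), so γ^2 - 391 = 2√(37290); squaring, (γ^2 - 391)^2 = 4·37290, i.e. γ^4 - 782γ^2 + 152881 - 149160 = 0, i.e. γ^4 - 782γ^2 + 3721 = 0. So γ is a root of x^4 - 782x^2 + 3721. This polynomial is irreducible over Q: it has no rational root (each ±√165 ± √226 is irrational), and any factorization into two quadratics over Q would force √(37290) ∈ Q (pairing opposite roots) or √165, √226 ∈ Q (other pairings), all impossible. Hence [Q(γ):Q] = 4 = [Q(√165, √226):Q], so Q(γ) = Q(√165, √226).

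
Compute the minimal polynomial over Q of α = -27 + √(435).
m_α(x) = x^2 + 54x + 294

From α + 27 = √(435), squaring gives (α + 27)^2 = 435, i.e. α^2 + 54α + 729 = 435, so α^2 + 54α + 294 = 0. The discriminant of x^2 + 54x + 294 is (54)^2 - 4·(294) = 2916 - 1176 = 1740, and 4·(435) is not a perfect square in Q since 435 is squarefree and ≠ 1. Hence x^2 + 54x + 294 is irreducible over Q and is the minimal polynomial of α.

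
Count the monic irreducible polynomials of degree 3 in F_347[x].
There are 13927192 monic irreducible polynomials of degree 3 over F_347

Each element of F_{347^3} that lies in no proper subfield is a root of exactly one monic irreducible of degree 3 over F_347, and each such polynomial has 3 distinct roots in F_{347^3}. By Möbius inversion the count is N_347(3) = (1/3) Σ_{d|3} μ(3/d) · 347^d = (1/3)(μ(3)·347^1 + μ(1)·347^3) = 41781576/3 = 13927192.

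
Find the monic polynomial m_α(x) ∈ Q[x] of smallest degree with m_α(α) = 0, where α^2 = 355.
m_α(x) = x^2 - 355

α satisfies α^2 - 355 = 0, so x^2 - 355 annihilates α. Since d = 355 is squarefree and ≠ 1, it is not a perfect square in Q, so x^2 - 355 has no rational root and is therefore irreducible over Q (a degree-2 polynomial over a field is irreducible iff it has no root). Hence m_α(x) = x^2 - 355.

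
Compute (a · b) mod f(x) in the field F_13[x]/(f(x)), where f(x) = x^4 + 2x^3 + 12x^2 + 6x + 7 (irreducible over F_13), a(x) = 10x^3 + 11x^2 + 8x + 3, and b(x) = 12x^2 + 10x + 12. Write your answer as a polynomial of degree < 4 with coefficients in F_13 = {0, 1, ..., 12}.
a · b ≡ 7x^3 + x^2 + 10x + 1 (mod f(x))

Multiply in F_13[x]: a(x)·b(x) = (10x^3 + 11x^2 + 8x + 3)·(12x^2 + 10x + 12) = 3x^5 + 11x^4 + x^3 + x^2 + 9x + 10. This has degree ≥ 4, so divide by f(x) over F_13: 3x^5 + 11x^4 + x^3 + x^2 + 9x + 10 = (3x + 5)·(x^4 + 2x^3 + 12x^2 + 6x + 7) + (7x^3 + x^2 + 10x + 1). Hence a·b ≡ 7x^3 + x^2 + 10x + 1 (mod f). (F_13[x]/(f) is a field with 13^4 = 28561 elements since f is irreducible of degree 4.)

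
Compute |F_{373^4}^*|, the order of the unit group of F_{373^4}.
|F_{373^4}^*| = 19356878640

F_{373^4} has 373^4 = 19356878641 elements; its multiplicative group consists of all nonzero elements, so |F_{373^4}^*| = 19356878641 - 1 = 19356878640. (It is cyclic since any finite subgroup of the multiplicative group of a field is cyclic.)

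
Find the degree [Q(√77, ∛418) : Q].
[Q(√77, ∛418) : Q] = 6

Let L = Q(√77, ∛418). Since Q(√77) ⊂ L and [Q(√77):Q] = 2, the tower law gives 2 | [L:Q]. Likewise Q(∛418) ⊂ L with [Q(∛418):Q] = 3 (because 418 is not a perfect cube), so 3 | [L:Q]. As gcd(2,3) = 1, [L:Q] is divisible by 6. Conversely L is generated over Q by √77 and ∛418, so [L:Q] ≤ 2·3 = 6. Therefore [Q(√77, ∛418) : Q] = 6.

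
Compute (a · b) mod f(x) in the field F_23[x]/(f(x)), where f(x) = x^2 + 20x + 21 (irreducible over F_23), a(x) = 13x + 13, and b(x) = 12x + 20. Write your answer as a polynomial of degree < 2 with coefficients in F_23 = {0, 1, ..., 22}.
a · b ≡ 10x + 20 (mod f(x))

Multiply in F_23[x]: a(x)·b(x) = (13x + 13)·(12x + 20) = 18x^2 + 2x + 7. This has degree ≥ 2, so divide by f(x) over F_23: 18x^2 + 2x + 7 = (18)·(x^2 + 20x + 21) + (10x + 20). Hence a·b ≡ 10x + 20 (mod f). (F_23[x]/(f) is a field with 23^2 = 529 elements since f is irreducible of degree 2.)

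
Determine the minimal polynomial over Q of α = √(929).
m_α(x) = x^2 - 929

α satisfies α^2 - 929 = 0, so x^2 - 929 annihilates α. Since d = 929 is squarefree and ≠ 1, it is not a perfect square in Q, so x^2 - 929 has no rational root and is therefore irreducible over Q (a degree-2 polynomial over a field is irreducible iff it has no root). Hence m_α(x) = x^2 - 929.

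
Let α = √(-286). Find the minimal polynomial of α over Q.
m_α(x) = x^2 + 286

α satisfies α^2 + 286 = 0, so x^2 + 286 annihilates α. Since d = -286 is squarefree and ≠ 1, it is not a perfect square in Q, so x^2 + 286 has no rational root and is therefore irreducible over Q (a degree-2 polynomial over a field is irreducible iff it has no root). Hence m_α(x) = x^2 + 286.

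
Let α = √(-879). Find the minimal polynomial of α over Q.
m_α(x) = x^2 + 879

α satisfies α^2 + 879 = 0, so x^2 + 879 annihilates α. Since d = -879 is squarefree and ≠ 1, it is not a perfect square in Q, so x^2 + 879 has no rational root and is therefore irreducible over Q (a degree-2 polynomial over a field is irreducible iff it has no root). Hence m_α(x) = x^2 + 879.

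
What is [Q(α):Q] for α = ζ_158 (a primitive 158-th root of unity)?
[Q(α):Q] = 78

The minimal polynomial of ζ_158 over Q is the 158-th cyclotomic polynomial Φ_158(x), which is irreducible over Q and has degree φ(158) = 78. Hence [Q(α):Q] = φ(158) = 78.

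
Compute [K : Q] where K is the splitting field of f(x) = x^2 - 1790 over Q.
[K : Q] = 2

f(x) = x^2 - 1790 factors as (x - √1790)(x + √1790). The splitting field is K = Q(√1790). Since 1790 is squarefree and > 1, it is not a perfect square, so x^2 - 1790 is irreducible over Q and [Q(√1790) : Q] = 2. Hence [K : Q] = 2.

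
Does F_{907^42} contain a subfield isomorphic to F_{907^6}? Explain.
Yes: F_{907^6} is a subfield of F_{907^42}

F_{p^m} embeds in F_{p^n} iff m | n (since F_{p^n} is the splitting field of x^(p^n) - x, and F_{p^m} ⊂ F_{p^n} forces p^n to be a power of p^m, i.e. m | n; conversely if m | n then every root of x^(p^m) - x is a root of x^(p^n) - x). Here 6 | 42 (since 42 = 7·6), so F_{907^6} is a subfield of F_{907^42}, and [F_{907^42} : F_{907^6}] = 42/6 = 7.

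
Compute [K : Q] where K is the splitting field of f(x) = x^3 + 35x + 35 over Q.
[K : Q] = 6

By the rational root test, any rational root of the monic integer polynomial f(x) = x^3 + 35x + 35 must be an integer dividing the constant term 35, i.e. one of ±{1, 5, 7, 35}. Evaluating: f(1) = 71, f(-1) = -1, f(5) = 335, f(-5) = -265, f(7) = 623, f(-7) = -553, f(35) = 44135, f(-35) = -44065; none is 0, so f has no rational root and is therefore irreducible over Q (a cubic with no linear factor over a field is irreducible). For an irreducible cubic, the Galois group is A_3 or S_3 according as the discriminant disc(f) = -4a^3 - 27b^2 = -4·(35)^3 - 27·(35)^2 = -204575 is or is not a square in Q. Here disc(f) = -204575 is not a perfect square in Q, so the Galois group of f over Q is not contained in A_3 and must be all of S_3. The splitting field has degree |S_3| = 6 over Q, so [K : Q] = 6.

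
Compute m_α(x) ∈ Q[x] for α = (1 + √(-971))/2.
m_α(x) = x^2 - x + 243

From 2α - 1 = √(-971), squaring gives (2α - 1)^2 = -971, i.e. 4α^2 - 4α + 1 = -971, so α^2 - α + (1 + 971)/4 = 0. Since -971 ≡ 1 (mod 4), (1 + 971)/4 = 243 ∈ Z. The polynomial x^2 - x + 243 has discriminant 1 - 4·(243) = -971, which is not a perfect square in Q (d = -971 is squarefree and ≠ 1), so x^2 - x + 243 is irreducible over Q. It is the minimal polynomial of α.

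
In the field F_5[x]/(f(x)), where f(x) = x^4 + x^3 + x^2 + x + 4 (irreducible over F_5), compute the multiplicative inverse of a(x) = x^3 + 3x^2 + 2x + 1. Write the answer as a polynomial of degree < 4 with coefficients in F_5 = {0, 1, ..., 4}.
a(x)^(-1) ≡ 2x^3 + 4x^2 + x + 4 (mod f(x))

Since f is irreducible over F_5, F_5[x]/(f) is a field and a(x) ≠ 0 has an inverse. Apply the extended Euclidean algorithm to f(x) and a(x) in F_5[x]: f(x) = (x + 3)·a(x) + (4x + 1);  a(x) = (4x^2 + x + 4)·(4x + 1) + (2). The last nonzero remainder is the constant 2 = gcd(f, a) in F_5. Back-substituting through the division chain expresses 2 = s(x)·a(x) + t(x)·f(x) with s(x) ≡ 4x^3 + 3x^2 + 2x + 3 (mod f), so (4x^3 + 3x^2 + 2x + 3)·a(x) ≡ 2 (mod f). Multiplying by 2^(-1) ≡ 3 in F_5 gives a(x)^(-1) ≡ 3·(4x^3 + 3x^2 + 2x + 3) ≡ 2x^3 + 4x^2 + x + 4 (mod f). Check: (x^3 + 3x^2 + 2x + 1)·(2x^3 + 4x^2 + x + 4) = 2x^6 + 2x^4 + 2x^3 + 3x^2 + 4x + 4 ≡ 1 (mod x^4 + x^3 + x^2 + x + 4).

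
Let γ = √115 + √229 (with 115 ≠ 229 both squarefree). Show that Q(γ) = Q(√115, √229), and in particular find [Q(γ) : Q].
[Q(γ) : Q] = 4 (equivalently, Q(γ) = Q(√115, √229))

Obviously Q(γ) ⊆ Q(√115, √229), and [Q(√115, √229):Q] = 4 (since 115, 229 are distinct squarefree integers > 1 with 26335 not a perfect square). To show equality we compute the minimal polynomial of γ. From γ = √115 + √229: γ^2 = 115 + 2√(26335) + 229 = 344 + 2√(26335), so γ^2 - 344 = 2√(26335); squaring, (γ^2 - 344)^2 = 4·26335, i.e. γ^4 - 688γ^2 + 118336 - 105340 = 0, i.e. γ^4 - 688γ^2 + 12996 = 0. So γ is a root of x^4 - 688x^2 + 12996. This polynomial is irreducible over Q: it has no rational root (each ±√115 ± √229 is irrational), and any factorization into two quadratics over Q would force √(26335) ∈ Q (pairing opposite roots) or √115, √229 ∈ Q (other pairings), all impossible. Hence [Q(γ):Q] = 4 = [Q(√115, √229):Q], so Q(γ) = Q(√115, √229).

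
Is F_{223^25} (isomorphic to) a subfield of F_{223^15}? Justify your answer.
No: F_{223^25} is not a subfield of F_{223^15}

F_{p^m} embeds in F_{p^n} iff m | n. Here 25 ∤ 15 (since 15 = 0·25 + 15 with remainder 15 ≠ 0), so F_{223^25} is not a subfield of F_{223^15}. Equivalently: if it were, the tower law would give 25 = [F_{223^25}:F_223] dividing [F_{223^15}:F_223] = 15, contradiction.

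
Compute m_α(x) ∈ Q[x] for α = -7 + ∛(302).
m_α(x) = x^3 + 21x^2 + 147x + 41

Set β = α + 7 = ∛(302), so β^3 = 302. Then (α + 7)^3 - 302 = 0, i.e. α is a root of g(x) = (x + 7)^3 - 302 = x^3 + 21x^2 + 147x + 41. Since g(x) = h(x + 7) where h(x) = x^3 - 302, and h is irreducible over Q (because 302 is not a perfect cube, so h has no rational root, and a monic cubic with no rational root is irreducible), g is also irreducible (irreducibility is preserved under the substitution x → x + 7). Hence m_α(x) = x^3 + 21x^2 + 147x + 41.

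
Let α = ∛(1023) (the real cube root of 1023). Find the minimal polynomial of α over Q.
m_α(x) = x^3 - 1023

α satisfies α^3 = 1023, so x^3 - 1023 annihilates α. By the rational root test, a rational root p/q (in lowest terms) of x^3 - 1023 would satisfy p^3 = 1023 q^3, forcing q = 1 and p^3 = 1023; but 1023 is not a perfect cube, contradiction. A monic cubic over Q with no rational root is irreducible (any nontrivial factorization would include a linear factor). Hence x^3 - 1023 is the minimal polynomial of α, and in particular [Q(α):Q] = 3.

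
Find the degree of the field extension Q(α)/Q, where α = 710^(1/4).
[Q(α):Q] = 4

α is a root of x^4 - 710. By Eisenstein's criterion at the prime p = 2 (which divides the constant term 710 but p^2 = 4 does not, since 710 is squarefree), x^4 - 710 is irreducible over Q. Hence [Q(α):Q] = 4.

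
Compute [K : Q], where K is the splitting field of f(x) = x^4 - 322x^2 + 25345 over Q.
[K : Q] = 4

Solving the quadratic in x^2: x^2 = (322 ± √(322^2 - 4·25345))/2 = (322 ± √2304)/2 = (322 ± 48)/2, giving x^2 = 137 or x^2 = 185. So f(x) = (x^2 - 137)(x^2 - 185) and the roots of f are ±√137, ±√185. Hence the splitting field is K = Q(√137, √185). Since 137 and 185 are distinct squarefree integers > 1, their product 25345 is not a perfect square, so √185 ∉ Q(√137). By the tower law [K:Q] = [Q(√137,√185):Q(√137)] · [Q(√137):Q] = 2 · 2 = 4.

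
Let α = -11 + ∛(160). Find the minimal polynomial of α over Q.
m_α(x) = x^3 + 33x^2 + 363x + 1171

Set β = α + 11 = ∛(160), so β^3 = 160. Then (α + 11)^3 - 160 = 0, i.e. α is a root of g(x) = (x + 11)^3 - 160 = x^3 + 33x^2 + 363x + 1171. Since g(x) = h(x + 11) where h(x) = x^3 - 160, and h is irreducible over Q (because 160 is not a perfect cube, so h has no rational root, and a monic cubic with no rational root is irreducible), g is also irreducible (irreducibility is preserved under the substitution x → x + 11). Hence m_α(x) = x^3 + 33x^2 + 363x + 1171.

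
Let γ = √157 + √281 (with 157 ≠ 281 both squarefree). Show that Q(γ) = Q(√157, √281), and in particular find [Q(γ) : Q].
[Q(γ) : Q] = 4 (equivalently, Q(γ) = Q(√157, √281))

Obviously Q(γ) ⊆ Q(√157, √281), and [Q(√157, √281):Q] = 4 (since 157, 281 are distinct squarefree integers > 1 with 44117 not a perfect square). To show equality we compute the minimal polynomial of γ. From γ = √157 + √281: γ^2 = 157 + 2√(44117) + 281 = 438 + 2√(44117), so γ^2 - 438 = 2√(44117); squaring, (γ^2 - 438)^2 = 4·44117, i.e. γ^4 - 876γ^2 + 191844 - 176468 = 0, i.e. γ^4 - 876γ^2 + 15376 = 0. So γ is a root of x^4 - 876x^2 + 15376. This polynomial is irreducible over Q: it has no rational root (each ±√157 ± √281 is irrational), and any factorization into two quadratics over Q would force √(44117) ∈ Q (pairing opposite roots) or √157, √281 ∈ Q (other pairings), all impossible. Hence [Q(γ):Q] = 4 = [Q(√157, √281):Q], so Q(γ) = Q(√157, √281).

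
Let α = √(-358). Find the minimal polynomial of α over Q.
m_α(x) = x^2 + 358

α satisfies α^2 + 358 = 0, so x^2 + 358 annihilates α. Since d = -358 is squarefree and ≠ 1, it is not a perfect square in Q, so x^2 + 358 has no rational root and is therefore irreducible over Q (a degree-2 polynomial over a field is irreducible iff it has no root). Hence m_α(x) = x^2 + 358.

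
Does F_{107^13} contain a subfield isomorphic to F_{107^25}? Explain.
No: F_{107^25} is not a subfield of F_{107^13}

F_{p^m} embeds in F_{p^n} iff m | n. Here 25 ∤ 13 (since 13 = 0·25 + 13 with remainder 13 ≠ 0), so F_{107^25} is not a subfield of F_{107^13}. Equivalently: if it were, the tower law would give 25 = [F_{107^25}:F_107] dividing [F_{107^13}:F_107] = 13, contradiction.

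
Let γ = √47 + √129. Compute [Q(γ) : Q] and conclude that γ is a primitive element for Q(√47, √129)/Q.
[Q(γ) : Q] = 4 (equivalently, Q(γ) = Q(√47, √129))

Obviously Q(γ) ⊆ Q(√47, √129), and [Q(√47, √129):Q] = 4 (since 47, 129 are distinct squarefree integers > 1 with 6063 not a perfect square). To show equality we compute the minimal polynomial of γ. From γ = √47 + √129: γ^2 = 47 + 2√(6063) + 129 = 176 + 2√(6063), so γ^2 - 176 = 2√(6063); squaring, (γ^2 - 176)^2 = 4·6063, i.e. γ^4 - 352γ^2 + 30976 - 24252 = 0, i.e. γ^4 - 352γ^2 + 6724 = 0. So γ is a root of x^4 - 352x^2 + 6724. This polynomial is irreducible over Q: it has no rational root (each ±√47 ± √129 is irrational), and any factorization into two quadratics over Q would force √(6063) ∈ Q (pairing opposite roots) or √47, √129 ∈ Q (other pairings), all impossible. Hence [Q(γ):Q] = 4 = [Q(√47, √129):Q], so Q(γ) = Q(√47, √129).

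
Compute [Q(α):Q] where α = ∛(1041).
[Q(α):Q] = 3

The minimal polynomial of α is x^3 - 1041, irreducible over Q since 1041 is not a perfect cube (so x^3 - 1041 has no rational root). Hence [Q(α):Q] = deg(m_α) = 3.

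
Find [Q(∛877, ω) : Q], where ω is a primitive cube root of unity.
[Q(∛877, ω) : Q] = 6

[Q(∛877):Q] = 3 (min poly x^3 - 877, irreducible since 877 is not a perfect cube). [Q(ω):Q] = 2 (min poly x^2 + x + 1). Since Q(∛877) ⊂ R and ω ∉ R, we have ω ∉ Q(∛877), so x^2 + x + 1 remains irreducible over Q(∛877) and [Q(∛877, ω) : Q(∛877)] = 2. By the tower law, [Q(∛877, ω) : Q] = 3 · 2 = 6. (In fact Q(∛877, ω) is the splitting field of x^3 - 877 over Q.)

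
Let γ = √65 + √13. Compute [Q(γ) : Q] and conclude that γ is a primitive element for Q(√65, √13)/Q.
[Q(γ) : Q] = 4 (equivalently, Q(γ) = Q(√65, √13))

Obviously Q(γ) ⊆ Q(√65, √13), and [Q(√65, √13):Q] = 4 (since 65, 13 are distinct squarefree integers > 1 with 845 not a perfect square). To show equality we compute the minimal polynomial of γ. From γ = √65 + √13: γ^2 = 65 + 2√(845) + 13 = 78 + 2√(845), so γ^2 - 78 = 2√(845); squaring, (γ^2 - 78)^2 = 4·845, i.e. γ^4 - 156γ^2 + 6084 - 3380 = 0, i.e. γ^4 - 156γ^2 + 2704 = 0. So γ is a root of x^4 - 156x^2 + 2704. This polynomial is irreducible over Q: it has no rational root (each ±√65 ± √13 is irrational), and any factorization into two quadratics over Q would force √(845) ∈ Q (pairing opposite roots) or √65, √13 ∈ Q (other pairings), all impossible. Hence [Q(γ):Q] = 4 = [Q(√65, √13):Q], so Q(γ) = Q(√65, √13).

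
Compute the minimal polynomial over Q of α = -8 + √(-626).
m_α(x) = x^2 + 16x + 690

From α + 8 = √(-626), squaring gives (α + 8)^2 = -626, i.e. α^2 + 16α + 64 = -626, so α^2 + 16α + 690 = 0. The discriminant of x^2 + 16x + 690 is (16)^2 - 4·(690) = 256 - 2760 = -2504, and 4·(-626) is not a perfect square in Q since -626 is squarefree and ≠ 1. Hence x^2 + 16x + 690 is irreducible over Q and is the minimal polynomial of α.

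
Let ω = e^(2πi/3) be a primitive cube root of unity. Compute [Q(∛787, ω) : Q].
[Q(∛787, ω) : Q] = 6

[Q(∛787):Q] = 3 (min poly x^3 - 787, irreducible since 787 is not a perfect cube). [Q(ω):Q] = 2 (min poly x^2 + x + 1). Since Q(∛787) ⊂ R and ω ∉ R, we have ω ∉ Q(∛787), so x^2 + x + 1 remains irreducible over Q(∛787) and [Q(∛787, ω) : Q(∛787)] = 2. By the tower law, [Q(∛787, ω) : Q] = 3 · 2 = 6. (In fact Q(∛787, ω) is the splitting field of x^3 - 787 over Q.)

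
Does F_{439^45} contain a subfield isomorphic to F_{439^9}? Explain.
Yes: F_{439^9} is a subfield of F_{439^45}

F_{p^m} embeds in F_{p^n} iff m | n (since F_{p^n} is the splitting field of x^(p^n) - x, and F_{p^m} ⊂ F_{p^n} forces p^n to be a power of p^m, i.e. m | n; conversely if m | n then every root of x^(p^m) - x is a root of x^(p^n) - x). Here 9 | 45 (since 45 = 5·9), so F_{439^9} is a subfield of F_{439^45}, and [F_{439^45} : F_{439^9}] = 45/9 = 5.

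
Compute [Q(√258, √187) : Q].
[Q(√258, √187) : Q] = 4

[Q(√258):Q] = 2 (min poly x^2 - 258, irreducible since 258 is squarefree > 1). For the top step, suppose √187 ∈ Q(√258), say √187 = c + d√258 with c, d ∈ Q. Squaring: 187 = c^2 + 258d^2 + 2cd√258. Since √258 ∉ Q this forces 2cd = 0. If d = 0 then √187 = c ∈ Q, contradicting 187 squarefree > 1. If c = 0 then 187 = 258d^2, so 258·187 = (258d)^2 is a perfect square in Q — but 258·187 = 48246 is not a perfect square (since 258 and 187 are distinct squarefree integers). Contradiction. Hence √187 ∉ Q(√258), so x^2 - 187 stays irreducible over Q(√258) and [Q(√258, √187) : Q(√258)] = 2. By the tower law, [Q(√258, √187) : Q] = 2 · 2 = 4.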